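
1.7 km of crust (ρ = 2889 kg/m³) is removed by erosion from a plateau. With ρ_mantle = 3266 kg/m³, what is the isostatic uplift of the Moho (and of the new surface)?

1.5 km

Unloading: uplift u = e ρ_c/ρ_m = 1.7 km × 2889/3266 = 1.5 km.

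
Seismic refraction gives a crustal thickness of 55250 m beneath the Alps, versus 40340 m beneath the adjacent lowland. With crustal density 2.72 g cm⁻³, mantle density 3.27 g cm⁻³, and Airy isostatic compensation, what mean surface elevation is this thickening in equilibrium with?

2510 m

Excess crust Δ = 55250 m − 40340 m = 14910 m, split between elevation h and root r with h + r = Δ.
Airy balance ρ_c h = (ρ_m − ρ_c) r gives r = h ρ_c/(ρ_m − ρ_c), so h (1 + ρ_c/(ρ_m − ρ_c)) = Δ, i.e. h = Δ (ρ_m − ρ_c)/ρ_m.
h = 14910 m × 0.55/3.27 = 2510 m.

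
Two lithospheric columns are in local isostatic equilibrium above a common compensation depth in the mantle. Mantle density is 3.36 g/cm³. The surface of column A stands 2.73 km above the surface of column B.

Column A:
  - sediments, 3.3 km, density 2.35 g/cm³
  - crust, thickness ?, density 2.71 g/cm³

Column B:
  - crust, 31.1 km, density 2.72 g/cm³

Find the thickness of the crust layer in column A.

39.6 km

Take the compensation level at the base of the deeper column (depth z_c below the surface of column A) and equate Σ ρ_i t_i down to z_c; mantle fills any gap and the z_c terms cancel.
Column A: 3.3×2.35 + x×2.71 + (z_c − 3.3 − x)×3.36
Column B: 2.73×0 + 31.1×2.72 + (z_c − 2.73 − 31.1)×3.36
The z_c×3.36 term appears on both sides and cancels. Collect the known terms of each column as K = Σ(ρt)_known − 3.36 × (depth of known layers): K_A = 7.755 − 3.36×3.3 = −3.333; K_B = 84.592 − 3.36×(2.73 + 31.1) = −29.0768.
Balance: K_A − x×(3.36 − 2.71) = K_B, so x = (K_A − K_B)/(3.36 − 2.71) = 25.7438/0.65 = 39.6 km.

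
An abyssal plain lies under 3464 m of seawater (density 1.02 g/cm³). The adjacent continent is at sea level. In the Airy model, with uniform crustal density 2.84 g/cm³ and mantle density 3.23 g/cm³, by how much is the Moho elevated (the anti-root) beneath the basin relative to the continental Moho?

16200 m

By Archimedes' principle applied to the lithosphere: replacing crust with seawater at the top is compensated by replacing crust with mantle at the base: d (ρ_c − ρ_w) = a (ρ_m − ρ_c).
a = d (ρ_c − ρ_w)/(ρ_m − ρ_c) = 3464 m × 1.82/0.39 = 16200 m.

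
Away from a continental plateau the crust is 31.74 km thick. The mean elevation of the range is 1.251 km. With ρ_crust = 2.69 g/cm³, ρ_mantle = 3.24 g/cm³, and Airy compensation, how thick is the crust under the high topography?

Root depth r = h ρ_c / (ρ_m − ρ_c) = 1.251 km × 2.69 / 0.55 = 6.119 km.
Total thickness = T + h + r = 31.74 km + 1.251 km + 6.119 km = 39.1 km.

39.1 km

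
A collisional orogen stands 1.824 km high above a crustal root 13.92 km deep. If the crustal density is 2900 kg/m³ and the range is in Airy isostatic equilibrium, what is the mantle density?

3280 kg/m³

Airy balance: ρ_c h = (ρ_m − ρ_c) r → ρ_m = ρ_c (1 + h/r).
ρ_m = 2900 × (1 + 1.824 km/13.92 km) = 3280 kg/m³.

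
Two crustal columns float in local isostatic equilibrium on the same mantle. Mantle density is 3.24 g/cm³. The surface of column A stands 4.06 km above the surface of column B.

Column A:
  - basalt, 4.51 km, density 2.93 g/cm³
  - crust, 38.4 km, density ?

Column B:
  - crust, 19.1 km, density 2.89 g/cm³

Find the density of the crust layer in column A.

Take the compensation level at the base of the deeper column (depth z_c below the surface of column A) and equate Σ ρ_i t_i down to z_c; mantle fills any gap and the z_c terms cancel.
Column A: 4.51×2.93 + 38.4×ρ + (z_c − 42.91)×3.24
Column B: 4.06×0 + 19.1×2.89 + (z_c − 4.06 − 19.1)×3.24
The z_c×3.24 term appears on both sides and cancels. Collect the known terms of each column as K = Σ(ρt)_known − 3.24 × (depth of known layers): K_A = 13.2143 − 3.24×42.91 = −125.8141; K_B = 55.199 − 3.24×(4.06 + 19.1) = −19.8394.
Balance: K_A + 38.4×ρ = K_B, so ρ = (K_B − K_A)/38.4 = 105.975/38.4 = 2.76 g/cm³.

2.76 g/cm³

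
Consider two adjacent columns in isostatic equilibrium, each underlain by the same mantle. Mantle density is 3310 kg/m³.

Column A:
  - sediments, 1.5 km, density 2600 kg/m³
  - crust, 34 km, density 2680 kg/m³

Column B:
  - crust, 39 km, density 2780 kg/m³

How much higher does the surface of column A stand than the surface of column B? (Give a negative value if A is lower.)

0.548 km

For any compensation level in the mantle, the mantle terms cancel and isostasy reduces to e = (Σt_A − Σt_B) − (Σ(ρt)_A − Σ(ρt)_B) / ρ_m.
Σt_A = 35.5 km; Σt_B = 39 km; Σ(ρt)_A = 95020; Σ(ρt)_B = 108420 (in km·kg/m³).
e = (35.5 − 39) − (95020 − 108420) / 3310 = 0.548 km.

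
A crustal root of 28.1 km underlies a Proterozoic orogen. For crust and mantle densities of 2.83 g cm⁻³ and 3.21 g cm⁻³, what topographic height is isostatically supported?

Isostatic balance requires: ρ_c h = (ρ_m − ρ_c) r.
h = r (ρ_m − ρ_c) / ρ_c = 28.1 km × (3.21 − 2.83) / 2.83 = 3.77 km.

3.77 km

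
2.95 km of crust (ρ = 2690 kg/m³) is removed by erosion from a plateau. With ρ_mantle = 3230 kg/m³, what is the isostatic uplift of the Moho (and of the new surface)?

2.46 km

Unloading: uplift u = e ρ_c/ρ_m = 2.95 km × 2690/3230 = 2.46 km.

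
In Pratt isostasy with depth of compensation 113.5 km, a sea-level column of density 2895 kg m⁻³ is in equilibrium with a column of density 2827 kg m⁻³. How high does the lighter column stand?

2.73 km

ρ_ref D = ρ (D + h) → h = D (ρ_ref − ρ)/ρ.
h = 113.5 km × (2895 − 2827)/2827 = 2.73 km.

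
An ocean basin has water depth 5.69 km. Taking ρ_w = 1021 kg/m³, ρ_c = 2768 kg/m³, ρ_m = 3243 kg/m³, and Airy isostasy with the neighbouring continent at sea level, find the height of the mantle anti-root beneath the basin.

Isostatic balance requires: replacing crust with seawater at the top is compensated by replacing crust with mantle at the base: d (ρ_c − ρ_w) = a (ρ_m − ρ_c).
a = d (ρ_c − ρ_w)/(ρ_m − ρ_c) = 5.69 km × 1747/475 = 20.9 km.

20.9 km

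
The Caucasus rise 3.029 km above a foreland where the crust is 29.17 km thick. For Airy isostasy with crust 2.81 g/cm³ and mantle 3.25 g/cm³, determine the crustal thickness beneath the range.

51.5 km

Root depth r = h ρ_c / (ρ_m − ρ_c) = 3.029 km × 2.81 / 0.44 = 19.34 km.
Total thickness = T + h + r = 29.17 km + 3.029 km + 19.34 km = 51.5 km.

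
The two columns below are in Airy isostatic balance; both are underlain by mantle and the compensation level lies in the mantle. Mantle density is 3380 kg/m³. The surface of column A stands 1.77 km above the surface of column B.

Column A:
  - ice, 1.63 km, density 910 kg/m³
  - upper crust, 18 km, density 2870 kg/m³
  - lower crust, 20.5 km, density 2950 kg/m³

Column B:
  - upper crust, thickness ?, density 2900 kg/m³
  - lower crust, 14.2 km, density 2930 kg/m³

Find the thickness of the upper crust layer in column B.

Take the compensation level at the base of the deeper column (depth z_c below the surface of column A) and equate Σ ρ_i t_i down to z_c; mantle fills any gap and the z_c terms cancel.
Column A: 1.63×910 + 18×2870 + 20.5×2950 + (z_c − 40.13)×3380
Column B: 1.77×0 + x×2900 + 14.2×2930 + (z_c − 1.77 − 14.2 − x)×3380
The z_c×3380 term appears on both sides and cancels. Collect the known terms of each column as K = Σ(ρt)_known − 3380 × (depth of known layers): K_A = 113618.3 − 3380×40.13 = −22021.1; K_B = 41606 − 3380×(1.77 + 14.2) = −12372.6.
Balance: K_A = K_B − x×(3380 − 2900), so x = (K_B − K_A)/(3380 − 2900) = 9648.5/480 = 20.1 km.

20.1 km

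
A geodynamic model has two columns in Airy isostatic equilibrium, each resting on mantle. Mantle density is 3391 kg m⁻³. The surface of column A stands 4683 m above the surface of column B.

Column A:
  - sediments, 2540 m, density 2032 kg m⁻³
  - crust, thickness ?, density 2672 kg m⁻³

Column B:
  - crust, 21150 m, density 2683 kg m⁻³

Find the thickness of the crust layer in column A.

38100 m

Take the compensation level at the base of the deeper column (depth z_c below the surface of column A) and equate Σ ρ_i t_i down to z_c; mantle fills any gap and the z_c terms cancel.
Column A: 2540×2032 + x×2672 + (z_c − 2540 − x)×3391
Column B: 4683×0 + 21150×2683 + (z_c − 4683 − 21150)×3391
The z_c×3391 term appears on both sides and cancels. Collect the known terms of each column as K = Σ(ρt)_known − 3391 × (depth of known layers): K_A = 5161280 − 3391×2540 = −3451860; K_B = 56745450 − 3391×(4683 + 21150) = −30854253.
Balance: K_A − x×(3391 − 2672) = K_B, so x = (K_A − K_B)/(3391 − 2672) = 27402400/719 = 38100 m.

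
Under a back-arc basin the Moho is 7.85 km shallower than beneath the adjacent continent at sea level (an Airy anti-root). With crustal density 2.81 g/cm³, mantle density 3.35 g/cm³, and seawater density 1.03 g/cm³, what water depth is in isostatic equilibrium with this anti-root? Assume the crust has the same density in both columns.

Replacing a thickness d of crust by seawater at the top must be balanced by replacing crust with mantle at the base: d (ρ_c − ρ_w) = a (ρ_m − ρ_c).
d = a (ρ_m − ρ_c)/(ρ_c − ρ_w) = 7.85 km × 0.54/1.78 = 2.38 km.

2.38 km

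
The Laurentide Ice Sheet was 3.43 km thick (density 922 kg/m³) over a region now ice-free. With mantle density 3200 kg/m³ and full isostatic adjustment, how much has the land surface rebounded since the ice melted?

0.988 km

Removing the load lets mantle flow back in; uplift u satisfies ρ_ice t = ρ_m u.
u = t ρ_ice/ρ_m = 3.43 km × 922/3200 = 0.988 km.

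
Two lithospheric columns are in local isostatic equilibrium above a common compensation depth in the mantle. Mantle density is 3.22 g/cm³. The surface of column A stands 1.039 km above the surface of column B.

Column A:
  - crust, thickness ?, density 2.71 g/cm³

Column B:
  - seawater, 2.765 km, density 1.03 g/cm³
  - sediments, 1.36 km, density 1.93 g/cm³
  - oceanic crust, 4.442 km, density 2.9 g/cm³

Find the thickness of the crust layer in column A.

Take the compensation level at the base of the deeper column (depth z_c below the surface of column A) and equate Σ ρ_i t_i down to z_c; mantle fills any gap and the z_c terms cancel.
Column A: x×2.71 + (z_c − 0 − x)×3.22
Column B: 1.039×0 + 2.765×1.03 + 1.36×1.93 + 4.442×2.9 + (z_c − 1.039 − 8.567)×3.22
The z_c×3.22 term appears on both sides and cancels. Collect the known terms of each column as K = Σ(ρt)_known − 3.22 × (depth of known layers): K_A = 0 − 3.22×0 = 0; K_B = 18.35455 − 3.22×(1.039 + 8.567) = −12.57677.
Balance: K_A − x×(3.22 − 2.71) = K_B, so x = (K_A − K_B)/(3.22 − 2.71) = 12.5768/0.51 = 24.7 km.

24.7 km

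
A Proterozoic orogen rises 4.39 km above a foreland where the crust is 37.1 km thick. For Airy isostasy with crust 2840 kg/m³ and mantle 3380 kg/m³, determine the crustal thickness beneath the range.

64.6 km

Root depth r = h ρ_c / (ρ_m − ρ_c) = 4.39 km × 2840 / 540 = 23.09 km.
Total thickness = T + h + r = 37.1 km + 4.39 km + 23.09 km = 64.6 km.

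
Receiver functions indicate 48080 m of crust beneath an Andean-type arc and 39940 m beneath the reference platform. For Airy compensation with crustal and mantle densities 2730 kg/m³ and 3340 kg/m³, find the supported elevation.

1490 m

Excess crust Δ = 48080 m − 39940 m = 8140 m, split between elevation h and root r with h + r = Δ.
Airy balance ρ_c h = (ρ_m − ρ_c) r gives r = h ρ_c/(ρ_m − ρ_c), so h (1 + ρ_c/(ρ_m − ρ_c)) = Δ, i.e. h = Δ (ρ_m − ρ_c)/ρ_m.
h = 8140 m × 610/3340 = 1490 m.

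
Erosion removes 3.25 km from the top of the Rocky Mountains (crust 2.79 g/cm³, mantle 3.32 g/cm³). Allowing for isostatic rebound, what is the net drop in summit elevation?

0.519 km

Rebound u = e ρ_c/ρ_m = 3.25 km × 2.79/3.32 = 2.731 km.
Net surface drop = e − u = 3.25 km − 2.731 km = e (ρ_m − ρ_c)/ρ_m = 0.519 km.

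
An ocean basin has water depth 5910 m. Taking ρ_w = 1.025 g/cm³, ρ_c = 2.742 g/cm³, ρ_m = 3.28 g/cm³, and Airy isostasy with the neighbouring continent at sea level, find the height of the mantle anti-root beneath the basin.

18900 m

For local isostatic compensation: replacing crust with seawater at the top is compensated by replacing crust with mantle at the base: d (ρ_c − ρ_w) = a (ρ_m − ρ_c).
a = d (ρ_c − ρ_w)/(ρ_m − ρ_c) = 5910 m × 1.717/0.538 = 18900 m.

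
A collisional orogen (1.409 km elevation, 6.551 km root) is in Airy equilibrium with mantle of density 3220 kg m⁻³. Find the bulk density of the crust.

ρ_c h = (ρ_m − ρ_c) r → ρ_c (h + r) = ρ_m r → ρ_c = ρ_m r / (h + r).
ρ_c = 3220 × 6.551 km / (1.409 km + 6.551 km) = 2650 kg m⁻³.

2650 kg m⁻³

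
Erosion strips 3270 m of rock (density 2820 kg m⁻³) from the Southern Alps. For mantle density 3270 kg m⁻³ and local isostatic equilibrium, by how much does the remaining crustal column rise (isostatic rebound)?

Unloading: uplift u = e ρ_c/ρ_m = 3270 m × 2820/3270 = 2820 m.

2820 m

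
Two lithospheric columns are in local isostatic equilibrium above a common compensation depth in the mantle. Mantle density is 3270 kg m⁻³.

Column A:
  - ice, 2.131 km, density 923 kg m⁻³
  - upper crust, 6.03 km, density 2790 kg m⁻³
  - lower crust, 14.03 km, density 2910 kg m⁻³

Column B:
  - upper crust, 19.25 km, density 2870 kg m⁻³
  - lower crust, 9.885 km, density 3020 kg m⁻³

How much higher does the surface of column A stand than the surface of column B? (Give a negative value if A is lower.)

For any compensation level in the mantle, the mantle terms cancel and isostasy reduces to e = (Σt_A − Σt_B) − (Σ(ρt)_A − Σ(ρt)_B) / ρ_m.
Σt_A = 22.191 km; Σt_B = 29.135 km; Σ(ρt)_A = 59617.913; Σ(ρt)_B = 85100.2 (in km·kg m⁻³).
e = (22.191 − 29.135) − (59617.913 − 85100.2) / 3270 = 0.849 km.

0.849 km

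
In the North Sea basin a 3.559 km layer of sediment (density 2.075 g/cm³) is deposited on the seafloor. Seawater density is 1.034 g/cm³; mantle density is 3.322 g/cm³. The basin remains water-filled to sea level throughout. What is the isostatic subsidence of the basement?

Submarine loading: the sediment displaces seawater, and the subsidence is in turn flooded, so s (ρ_m − ρ_w) = t (ρ_sed − ρ_w).
s = 3.559 km × (2.075 − 1.034) / (3.322 − 1.034) = 1.62 km.

1.62 km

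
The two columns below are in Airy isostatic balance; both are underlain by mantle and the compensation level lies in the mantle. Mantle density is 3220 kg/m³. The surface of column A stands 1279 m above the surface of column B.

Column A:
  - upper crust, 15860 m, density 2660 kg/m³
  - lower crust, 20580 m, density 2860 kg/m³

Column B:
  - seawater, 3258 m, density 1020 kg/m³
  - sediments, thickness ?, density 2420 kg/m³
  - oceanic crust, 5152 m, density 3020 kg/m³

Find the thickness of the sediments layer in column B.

4970 m

Take the compensation level at the base of the deeper column (depth z_c below the surface of column A) and equate Σ ρ_i t_i down to z_c; mantle fills any gap and the z_c terms cancel.
Column A: 15860×2660 + 20580×2860 + (z_c − 36440)×3220
Column B: 1279×0 + 3258×1020 + x×2420 + 5152×3020 + (z_c − 1279 − 8410 − x)×3220
The z_c×3220 term appears on both sides and cancels. Collect the known terms of each column as K = Σ(ρt)_known − 3220 × (depth of known layers): K_A = 101046400 − 3220×36440 = −16290400; K_B = 18882200 − 3220×(1279 + 8410) = −12316380.
Balance: K_A = K_B − x×(3220 − 2420), so x = (K_B − K_A)/(3220 − 2420) = 3974020/800 = 4970 m.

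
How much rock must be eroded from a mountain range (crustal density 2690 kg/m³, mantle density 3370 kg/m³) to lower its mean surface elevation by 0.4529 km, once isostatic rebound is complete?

2.24 km

Net drop Δ = e − u = e − e ρ_c/ρ_m = e (ρ_m − ρ_c)/ρ_m.
e = Δ ρ_m/(ρ_m − ρ_c) = 0.4529 km × 3370/680 = 2.24 km.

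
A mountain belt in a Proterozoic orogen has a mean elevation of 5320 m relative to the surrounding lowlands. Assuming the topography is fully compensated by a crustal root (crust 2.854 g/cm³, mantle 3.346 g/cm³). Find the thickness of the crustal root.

30900 m

Balancing pressure at the compensation depth: the weight of the topography is balanced by the buoyancy of the root, ρ_c h = (ρ_m − ρ_c) r.
r = h · ρ_c / (ρ_m − ρ_c) = 5320 m × 2.854 / (3.346 − 2.854) = 30900 m.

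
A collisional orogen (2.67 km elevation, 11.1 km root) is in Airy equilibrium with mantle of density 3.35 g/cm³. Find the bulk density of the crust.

2.7 g/cm³

ρ_c h = (ρ_m − ρ_c) r → ρ_c (h + r) = ρ_m r → ρ_c = ρ_m r / (h + r).
ρ_c = 3.35 × 11.1 km / (2.67 km + 11.1 km) = 2.7 g/cm³.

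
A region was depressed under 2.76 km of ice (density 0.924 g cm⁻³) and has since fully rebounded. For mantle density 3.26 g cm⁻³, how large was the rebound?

0.782 km

Removing the load lets mantle flow back in; uplift u satisfies ρ_ice t = ρ_m u.
u = t ρ_ice/ρ_m = 2.76 km × 0.924/3.26 = 0.782 km.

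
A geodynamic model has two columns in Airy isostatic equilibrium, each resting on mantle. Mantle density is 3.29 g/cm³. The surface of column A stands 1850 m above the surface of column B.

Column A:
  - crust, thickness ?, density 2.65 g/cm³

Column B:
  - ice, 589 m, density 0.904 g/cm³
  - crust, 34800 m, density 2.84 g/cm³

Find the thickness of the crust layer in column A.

Take the compensation level at the base of the deeper column (depth z_c below the surface of column A) and equate Σ ρ_i t_i down to z_c; mantle fills any gap and the z_c terms cancel.
Column A: x×2.65 + (z_c − 0 − x)×3.29
Column B: 1850×0 + 589×0.904 + 34800×2.84 + (z_c − 1850 − 35389)×3.29
The z_c×3.29 term appears on both sides and cancels. Collect the known terms of each column as K = Σ(ρt)_known − 3.29 × (depth of known layers): K_A = 0 − 3.29×0 = 0; K_B = 99364.456 − 3.29×(1850 + 35389) = −23151.854.
Balance: K_A − x×(3.29 − 2.65) = K_B, so x = (K_A − K_B)/(3.29 − 2.65) = 23151.9/0.64 = 36200 m.

36200 m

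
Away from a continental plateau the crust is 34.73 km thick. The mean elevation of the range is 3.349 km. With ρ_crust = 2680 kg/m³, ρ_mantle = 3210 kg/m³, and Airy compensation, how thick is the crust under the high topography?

Root depth r = h ρ_c / (ρ_m − ρ_c) = 3.349 km × 2680 / 530 = 16.93 km.
Total thickness = T + h + r = 34.73 km + 3.349 km + 16.93 km = 55 km.

55 km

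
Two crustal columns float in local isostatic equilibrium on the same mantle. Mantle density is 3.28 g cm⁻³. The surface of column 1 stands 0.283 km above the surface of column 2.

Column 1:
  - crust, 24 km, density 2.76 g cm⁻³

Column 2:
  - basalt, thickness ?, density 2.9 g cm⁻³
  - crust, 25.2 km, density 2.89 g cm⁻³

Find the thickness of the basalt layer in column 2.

Take the compensation level at the base of the deeper column (depth z_c below the surface of column 1) and equate Σ ρ_i t_i down to z_c; mantle fills any gap and the z_c terms cancel.
Column 1: 24×2.76 + (z_c − 24)×3.28
Column 2: 0.283×0 + x×2.9 + 25.2×2.89 + (z_c − 0.283 − 25.2 − x)×3.28
The z_c×3.28 term appears on both sides and cancels. Collect the known terms of each column as K = Σ(ρt)_known − 3.28 × (depth of known layers): K_1 = 66.24 − 3.28×24 = −12.48; K_2 = 72.828 − 3.28×(0.283 + 25.2) = −10.75624.
Balance: K_1 = K_2 − x×(3.28 − 2.9), so x = (K_2 − K_1)/(3.28 − 2.9) = 1.72376/0.38 = 4.54 km.

4.54 km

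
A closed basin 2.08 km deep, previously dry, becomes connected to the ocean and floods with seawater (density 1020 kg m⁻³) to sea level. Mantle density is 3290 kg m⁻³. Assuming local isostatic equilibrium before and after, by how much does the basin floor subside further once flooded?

0.935 km

After flooding the water column is d + s deep. Its weight must equal the weight of mantle displaced by the extra subsidence s: (d + s) ρ_w = s ρ_m.
s = d ρ_w / (ρ_m − ρ_w) = 2.08 km × 1020/(3290 − 1020) = 0.935 km.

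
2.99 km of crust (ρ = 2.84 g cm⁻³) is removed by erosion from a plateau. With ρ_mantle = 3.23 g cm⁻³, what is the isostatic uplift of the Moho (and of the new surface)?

Unloading: uplift u = e ρ_c/ρ_m = 2.99 km × 2.84/3.23 = 2.63 km.

2.63 km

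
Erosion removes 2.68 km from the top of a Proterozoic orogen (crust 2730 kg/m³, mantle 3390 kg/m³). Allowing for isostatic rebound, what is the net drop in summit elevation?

Rebound u = e ρ_c/ρ_m = 2.68 km × 2730/3390 = 2.158 km.
Net surface drop = e − u = 2.68 km − 2.158 km = e (ρ_m − ρ_c)/ρ_m = 0.522 km.

0.522 km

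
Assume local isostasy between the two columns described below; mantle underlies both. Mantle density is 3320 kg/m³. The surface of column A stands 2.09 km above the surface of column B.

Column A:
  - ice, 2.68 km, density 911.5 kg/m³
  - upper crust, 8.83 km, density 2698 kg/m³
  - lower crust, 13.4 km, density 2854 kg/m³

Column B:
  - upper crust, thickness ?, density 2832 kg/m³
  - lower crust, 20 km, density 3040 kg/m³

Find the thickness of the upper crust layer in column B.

11.6 km

Take the compensation level at the base of the deeper column (depth z_c below the surface of column A) and equate Σ ρ_i t_i down to z_c; mantle fills any gap and the z_c terms cancel.
Column A: 2.68×911.5 + 8.83×2698 + 13.4×2854 + (z_c − 24.91)×3320
Column B: 2.09×0 + x×2832 + 20×3040 + (z_c − 2.09 − 20 − x)×3320
The z_c×3320 term appears on both sides and cancels. Collect the known terms of each column as K = Σ(ρt)_known − 3320 × (depth of known layers): K_A = 64509.76 − 3320×24.91 = −18191.44; K_B = 60800 − 3320×(2.09 + 20) = −12538.8.
Balance: K_A = K_B − x×(3320 − 2832), so x = (K_B − K_A)/(3320 − 2832) = 5652.64/488 = 11.6 km.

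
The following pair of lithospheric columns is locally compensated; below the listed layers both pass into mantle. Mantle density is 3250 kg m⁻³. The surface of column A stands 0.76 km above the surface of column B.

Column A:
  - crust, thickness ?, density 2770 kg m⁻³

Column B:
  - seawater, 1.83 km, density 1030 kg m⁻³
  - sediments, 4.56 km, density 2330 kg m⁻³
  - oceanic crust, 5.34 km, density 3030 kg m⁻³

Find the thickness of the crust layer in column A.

Take the compensation level at the base of the deeper column (depth z_c below the surface of column A) and equate Σ ρ_i t_i down to z_c; mantle fills any gap and the z_c terms cancel.
Column A: x×2770 + (z_c − 0 − x)×3250
Column B: 0.76×0 + 1.83×1030 + 4.56×2330 + 5.34×3030 + (z_c − 0.76 − 11.73)×3250
The z_c×3250 term appears on both sides and cancels. Collect the known terms of each column as K = Σ(ρt)_known − 3250 × (depth of known layers): K_A = 0 − 3250×0 = 0; K_B = 28689.9 − 3250×(0.76 + 11.73) = −11902.6.
Balance: K_A − x×(3250 − 2770) = K_B, so x = (K_A − K_B)/(3250 − 2770) = 11902.6/480 = 24.8 km.

24.8 km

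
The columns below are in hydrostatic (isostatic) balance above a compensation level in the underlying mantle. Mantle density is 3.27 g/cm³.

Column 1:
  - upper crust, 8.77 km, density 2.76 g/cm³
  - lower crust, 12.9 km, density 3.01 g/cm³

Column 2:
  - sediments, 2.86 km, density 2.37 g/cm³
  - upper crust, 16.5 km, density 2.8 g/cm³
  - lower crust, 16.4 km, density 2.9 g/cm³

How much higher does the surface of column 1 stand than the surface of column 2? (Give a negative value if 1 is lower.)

−2.62 km

For any compensation level in the mantle, the mantle terms cancel and isostasy reduces to e = (Σt_1 − Σt_2) − (Σ(ρt)_1 − Σ(ρt)_2) / ρ_m.
Σt_1 = 21.67 km; Σt_2 = 35.76 km; Σ(ρt)_1 = 63.0342; Σ(ρt)_2 = 100.5382 (in km·g/cm³).
e = (21.67 − 35.76) − (63.0342 − 100.5382) / 3.27 = −2.62 km.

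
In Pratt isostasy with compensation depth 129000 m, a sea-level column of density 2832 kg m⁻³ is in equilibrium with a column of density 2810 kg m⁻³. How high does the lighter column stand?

ρ_ref D = ρ (D + h) → h = D (ρ_ref − ρ)/ρ.
h = 129000 m × (2832 − 2810)/2810 = 1010 m.

1010 m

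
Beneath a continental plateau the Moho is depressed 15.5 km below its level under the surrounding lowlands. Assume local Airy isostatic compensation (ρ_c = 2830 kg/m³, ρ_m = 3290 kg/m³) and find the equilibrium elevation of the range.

By Archimedes' principle applied to the lithosphere: ρ_c h = (ρ_m − ρ_c) r.
h = r (ρ_m − ρ_c) / ρ_c = 15.5 km × (3290 − 2830) / 2830 = 2.52 km.

2.52 km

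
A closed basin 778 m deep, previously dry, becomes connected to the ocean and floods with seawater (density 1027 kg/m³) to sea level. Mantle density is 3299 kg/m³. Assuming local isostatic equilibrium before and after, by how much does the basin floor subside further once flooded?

After flooding the water column is d + s deep. Its weight must equal the weight of mantle displaced by the extra subsidence s: (d + s) ρ_w = s ρ_m.
s = d ρ_w / (ρ_m − ρ_w) = 778 m × 1027/(3299 − 1027) = 352 m.

352 m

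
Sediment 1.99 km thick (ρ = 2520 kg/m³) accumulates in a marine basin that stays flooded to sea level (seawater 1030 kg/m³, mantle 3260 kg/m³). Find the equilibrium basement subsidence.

Submarine loading: the sediment displaces seawater, and the subsidence is in turn flooded, so s (ρ_m − ρ_w) = t (ρ_sed − ρ_w).
s = 1.99 km × (2520 − 1030) / (3260 − 1030) = 1.33 km.

1.33 km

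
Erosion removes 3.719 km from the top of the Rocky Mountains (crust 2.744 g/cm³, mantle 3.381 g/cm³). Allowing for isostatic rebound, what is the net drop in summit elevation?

Rebound u = e ρ_c/ρ_m = 3.719 km × 2.744/3.381 = 3.018 km.
Net surface drop = e − u = 3.719 km − 3.018 km = e (ρ_m − ρ_c)/ρ_m = 0.701 km.

0.701 km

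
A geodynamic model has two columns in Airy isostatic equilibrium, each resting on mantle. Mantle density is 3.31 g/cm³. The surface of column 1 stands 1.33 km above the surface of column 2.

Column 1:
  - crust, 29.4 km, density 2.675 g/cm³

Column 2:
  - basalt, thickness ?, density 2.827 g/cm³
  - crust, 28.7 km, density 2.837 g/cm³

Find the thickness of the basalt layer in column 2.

Take the compensation level at the base of the deeper column (depth z_c below the surface of column 1) and equate Σ ρ_i t_i down to z_c; mantle fills any gap and the z_c terms cancel.
Column 1: 29.4×2.675 + (z_c − 29.4)×3.31
Column 2: 1.33×0 + x×2.827 + 28.7×2.837 + (z_c − 1.33 − 28.7 − x)×3.31
The z_c×3.31 term appears on both sides and cancels. Collect the known terms of each column as K = Σ(ρt)_known − 3.31 × (depth of known layers): K_1 = 78.645 − 3.31×29.4 = −18.669; K_2 = 81.4219 − 3.31×(1.33 + 28.7) = −17.9774.
Balance: K_1 = K_2 − x×(3.31 − 2.827), so x = (K_2 − K_1)/(3.31 − 2.827) = 0.6916/0.483 = 1.43 km.

1.43 km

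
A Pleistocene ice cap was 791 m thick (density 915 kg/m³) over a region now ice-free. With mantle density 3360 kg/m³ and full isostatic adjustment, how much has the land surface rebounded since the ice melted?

Removing the load lets mantle flow back in; uplift u satisfies ρ_ice t = ρ_m u.
u = t ρ_ice/ρ_m = 791 m × 915/3360 = 215 m.

215 m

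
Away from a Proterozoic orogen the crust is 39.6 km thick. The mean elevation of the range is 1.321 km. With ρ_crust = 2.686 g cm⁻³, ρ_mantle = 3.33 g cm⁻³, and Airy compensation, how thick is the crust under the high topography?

46.4 km

Root depth r = h ρ_c / (ρ_m − ρ_c) = 1.321 km × 2.686 / 0.644 = 5.51 km.
Total thickness = T + h + r = 39.6 km + 1.321 km + 5.51 km = 46.4 km.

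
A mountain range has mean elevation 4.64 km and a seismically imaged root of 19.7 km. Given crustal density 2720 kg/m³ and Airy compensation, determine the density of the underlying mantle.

3360 kg/m³

Airy balance: ρ_c h = (ρ_m − ρ_c) r → ρ_m = ρ_c (1 + h/r).
ρ_m = 2720 × (1 + 4.64 km/19.7 km) = 3360 kg/m³.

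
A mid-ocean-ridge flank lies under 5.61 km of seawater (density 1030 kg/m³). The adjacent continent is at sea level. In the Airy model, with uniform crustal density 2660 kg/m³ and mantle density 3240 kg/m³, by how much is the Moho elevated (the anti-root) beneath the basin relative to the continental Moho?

For local isostatic compensation: replacing crust with seawater at the top is compensated by replacing crust with mantle at the base: d (ρ_c − ρ_w) = a (ρ_m − ρ_c).
a = d (ρ_c − ρ_w)/(ρ_m − ρ_c) = 5.61 km × 1630/580 = 15.8 km.

15.8 km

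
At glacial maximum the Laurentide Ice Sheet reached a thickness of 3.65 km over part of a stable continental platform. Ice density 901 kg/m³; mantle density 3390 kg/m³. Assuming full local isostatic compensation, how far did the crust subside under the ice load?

0.97 km

In Airy isostatic equilibrium: the ice load ρ_ice t is balanced by mantle displaced below, ρ_m s.
s = t ρ_ice / ρ_m = 3.65 km × 901/3390 = 0.97 km.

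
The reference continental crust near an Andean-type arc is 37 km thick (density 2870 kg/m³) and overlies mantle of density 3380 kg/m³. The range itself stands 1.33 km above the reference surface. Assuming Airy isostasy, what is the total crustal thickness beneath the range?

Root depth r = h ρ_c / (ρ_m − ρ_c) = 1.33 km × 2870 / 510 = 7.485 km.
Total thickness = T + h + r = 37 km + 1.33 km + 7.485 km = 45.8 km.

45.8 km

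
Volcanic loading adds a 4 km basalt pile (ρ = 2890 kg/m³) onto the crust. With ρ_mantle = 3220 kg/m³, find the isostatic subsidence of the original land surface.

3.59 km

Subaerial loading: s = t ρ_load / ρ_m.
s = 4 km × 2890/3220 = 3.59 km.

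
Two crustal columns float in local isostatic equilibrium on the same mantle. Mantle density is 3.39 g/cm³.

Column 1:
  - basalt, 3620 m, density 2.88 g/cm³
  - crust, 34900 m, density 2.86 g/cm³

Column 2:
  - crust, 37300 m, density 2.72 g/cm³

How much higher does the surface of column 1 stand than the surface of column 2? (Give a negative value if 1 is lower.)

For any compensation level in the mantle, the mantle terms cancel and isostasy reduces to e = (Σt_1 − Σt_2) − (Σ(ρt)_1 − Σ(ρt)_2) / ρ_m.
Σt_1 = 38520 m; Σt_2 = 37300 m; Σ(ρt)_1 = 110239.6; Σ(ρt)_2 = 101456 (in m·g/cm³).
e = (38520 − 37300) − (110239.6 − 101456) / 3.39 = −1370 m.

−1370 m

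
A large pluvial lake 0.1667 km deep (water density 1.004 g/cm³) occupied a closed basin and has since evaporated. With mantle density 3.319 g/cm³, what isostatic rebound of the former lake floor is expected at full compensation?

0.0504 km

u = d ρ_w/ρ_m = 0.1667 km × 1.004/3.319 = 0.0504 km.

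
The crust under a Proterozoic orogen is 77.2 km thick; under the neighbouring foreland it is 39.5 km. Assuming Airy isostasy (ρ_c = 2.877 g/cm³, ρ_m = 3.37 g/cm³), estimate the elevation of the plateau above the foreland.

Excess crust Δ = 77.2 km − 39.5 km = 37.7 km, split between elevation h and root r with h + r = Δ.
Airy balance ρ_c h = (ρ_m − ρ_c) r gives r = h ρ_c/(ρ_m − ρ_c), so h (1 + ρ_c/(ρ_m − ρ_c)) = Δ, i.e. h = Δ (ρ_m − ρ_c)/ρ_m.
h = 37.7 km × 0.493/3.37 = 5.52 km.

5.52 km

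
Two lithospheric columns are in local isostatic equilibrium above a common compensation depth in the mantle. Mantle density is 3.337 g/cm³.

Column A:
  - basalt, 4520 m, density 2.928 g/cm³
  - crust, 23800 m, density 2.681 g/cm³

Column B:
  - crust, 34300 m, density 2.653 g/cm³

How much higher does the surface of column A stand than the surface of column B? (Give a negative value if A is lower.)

−1800 m

For any compensation level in the mantle, the mantle terms cancel and isostasy reduces to e = (Σt_A − Σt_B) − (Σ(ρt)_A − Σ(ρt)_B) / ρ_m.
Σt_A = 28320 m; Σt_B = 34300 m; Σ(ρt)_A = 77042.36; Σ(ρt)_B = 90997.9 (in m·g/cm³).
e = (28320 − 34300) − (77042.36 − 90997.9) / 3.337 = −1800 m.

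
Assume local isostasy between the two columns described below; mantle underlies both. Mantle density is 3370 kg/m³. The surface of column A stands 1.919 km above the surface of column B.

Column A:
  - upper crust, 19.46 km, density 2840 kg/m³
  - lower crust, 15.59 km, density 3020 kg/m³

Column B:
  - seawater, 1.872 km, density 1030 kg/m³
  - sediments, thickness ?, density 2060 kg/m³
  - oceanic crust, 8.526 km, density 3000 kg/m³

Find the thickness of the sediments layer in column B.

1.35 km

Take the compensation level at the base of the deeper column (depth z_c below the surface of column A) and equate Σ ρ_i t_i down to z_c; mantle fills any gap and the z_c terms cancel.
Column A: 19.46×2840 + 15.59×3020 + (z_c − 35.05)×3370
Column B: 1.919×0 + 1.872×1030 + x×2060 + 8.526×3000 + (z_c − 1.919 − 10.398 − x)×3370
The z_c×3370 term appears on both sides and cancels. Collect the known terms of each column as K = Σ(ρt)_known − 3370 × (depth of known layers): K_A = 102348.2 − 3370×35.05 = −15770.3; K_B = 27506.16 − 3370×(1.919 + 10.398) = −14002.13.
Balance: K_A = K_B − x×(3370 − 2060), so x = (K_B − K_A)/(3370 − 2060) = 1768.17/1310 = 1.35 km.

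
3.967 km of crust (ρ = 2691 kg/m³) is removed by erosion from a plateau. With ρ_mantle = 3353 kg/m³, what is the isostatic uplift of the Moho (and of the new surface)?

3.18 km

Unloading: uplift u = e ρ_c/ρ_m = 3.967 km × 2691/3353 = 3.18 km.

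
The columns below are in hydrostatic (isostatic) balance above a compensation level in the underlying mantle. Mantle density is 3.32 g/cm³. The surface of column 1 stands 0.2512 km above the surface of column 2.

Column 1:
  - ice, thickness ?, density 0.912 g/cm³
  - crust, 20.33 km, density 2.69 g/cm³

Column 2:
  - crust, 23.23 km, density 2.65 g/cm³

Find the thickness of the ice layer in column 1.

1.49 km

Take the compensation level at the base of the deeper column (depth z_c below the surface of column 1) and equate Σ ρ_i t_i down to z_c; mantle fills any gap and the z_c terms cancel.
Column 1: x×0.912 + 20.33×2.69 + (z_c − 20.33 − x)×3.32
Column 2: 0.2512×0 + 23.23×2.65 + (z_c − 0.2512 − 23.23)×3.32
The z_c×3.32 term appears on both sides and cancels. Collect the known terms of each column as K = Σ(ρt)_known − 3.32 × (depth of known layers): K_1 = 54.6877 − 3.32×20.33 = −12.8079; K_2 = 61.5595 − 3.32×(0.2512 + 23.23) = −16.398084.
Balance: K_1 − x×(3.32 − 0.912) = K_2, so x = (K_1 − K_2)/(3.32 − 0.912) = 3.59018/2.408 = 1.49 km.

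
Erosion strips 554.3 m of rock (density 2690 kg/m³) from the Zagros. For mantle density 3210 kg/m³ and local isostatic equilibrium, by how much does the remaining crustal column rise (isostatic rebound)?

465 m

Unloading: uplift u = e ρ_c/ρ_m = 554.3 m × 2690/3210 = 465 m.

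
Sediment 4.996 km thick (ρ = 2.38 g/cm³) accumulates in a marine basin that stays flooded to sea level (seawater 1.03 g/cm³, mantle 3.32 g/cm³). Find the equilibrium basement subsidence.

2.95 km

Submarine loading: the sediment displaces seawater, and the subsidence is in turn flooded, so s (ρ_m − ρ_w) = t (ρ_sed − ρ_w).
s = 4.996 km × (2.38 − 1.03) / (3.32 − 1.03) = 2.95 km.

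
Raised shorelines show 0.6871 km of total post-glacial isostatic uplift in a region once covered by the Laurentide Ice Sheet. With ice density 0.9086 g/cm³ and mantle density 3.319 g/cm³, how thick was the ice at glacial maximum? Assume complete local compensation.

u = t ρ_ice/ρ_m → t = u ρ_m/ρ_ice = 0.6871 km × 3.319/0.9086 = 2.51 km.

2.51 km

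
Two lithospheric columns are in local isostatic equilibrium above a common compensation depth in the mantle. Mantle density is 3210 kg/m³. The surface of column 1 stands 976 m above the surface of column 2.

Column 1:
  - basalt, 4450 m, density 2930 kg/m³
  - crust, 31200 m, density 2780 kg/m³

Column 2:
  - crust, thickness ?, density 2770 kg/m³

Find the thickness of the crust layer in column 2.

Take the compensation level at the base of the deeper column (depth z_c below the surface of column 1) and equate Σ ρ_i t_i down to z_c; mantle fills any gap and the z_c terms cancel.
Column 1: 4450×2930 + 31200×2780 + (z_c − 35650)×3210
Column 2: 976×0 + x×2770 + (z_c − 976 − 0 − x)×3210
The z_c×3210 term appears on both sides and cancels. Collect the known terms of each column as K = Σ(ρt)_known − 3210 × (depth of known layers): K_1 = 99774500 − 3210×35650 = −14662000; K_2 = 0 − 3210×(976 + 0) = −3132960.
Balance: K_1 = K_2 − x×(3210 − 2770), so x = (K_2 − K_1)/(3210 − 2770) = 11529000/440 = 26200 m.

26200 m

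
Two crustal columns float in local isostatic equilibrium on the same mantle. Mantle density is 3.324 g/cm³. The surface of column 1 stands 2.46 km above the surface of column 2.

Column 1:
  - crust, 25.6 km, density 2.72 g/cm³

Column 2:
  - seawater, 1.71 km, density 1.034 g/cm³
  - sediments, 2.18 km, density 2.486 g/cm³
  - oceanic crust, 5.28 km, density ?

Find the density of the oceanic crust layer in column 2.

3.03 g/cm³

Take the compensation level at the base of the deeper column (depth z_c below the surface of column 1) and equate Σ ρ_i t_i down to z_c; mantle fills any gap and the z_c terms cancel.
Column 1: 25.6×2.72 + (z_c − 25.6)×3.324
Column 2: 2.46×0 + 1.71×1.034 + 2.18×2.486 + 5.28×ρ + (z_c − 2.46 − 9.17)×3.324
The z_c×3.324 term appears on both sides and cancels. Collect the known terms of each column as K = Σ(ρt)_known − 3.324 × (depth of known layers): K_1 = 69.632 − 3.324×25.6 = −15.4624; K_2 = 7.18762 − 3.324×(2.46 + 9.17) = −31.4705.
Balance: K_1 = K_2 + 5.28×ρ, so ρ = (K_1 − K_2)/5.28 = 16.0081/5.28 = 3.03 g/cm³.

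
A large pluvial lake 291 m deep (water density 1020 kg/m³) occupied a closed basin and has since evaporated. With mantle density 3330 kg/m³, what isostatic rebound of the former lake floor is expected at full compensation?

89.1 m

u = d ρ_w/ρ_m = 291 m × 1020/3330 = 89.1 m.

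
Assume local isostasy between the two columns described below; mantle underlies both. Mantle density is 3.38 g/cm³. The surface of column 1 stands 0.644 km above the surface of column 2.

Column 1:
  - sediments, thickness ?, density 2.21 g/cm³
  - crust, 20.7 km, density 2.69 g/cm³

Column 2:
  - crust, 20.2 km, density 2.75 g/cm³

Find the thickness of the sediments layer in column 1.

0.53 km

Take the compensation level at the base of the deeper column (depth z_c below the surface of column 1) and equate Σ ρ_i t_i down to z_c; mantle fills any gap and the z_c terms cancel.
Column 1: x×2.21 + 20.7×2.69 + (z_c − 20.7 − x)×3.38
Column 2: 0.644×0 + 20.2×2.75 + (z_c − 0.644 − 20.2)×3.38
The z_c×3.38 term appears on both sides and cancels. Collect the known terms of each column as K = Σ(ρt)_known − 3.38 × (depth of known layers): K_1 = 55.683 − 3.38×20.7 = −14.283; K_2 = 55.55 − 3.38×(0.644 + 20.2) = −14.90272.
Balance: K_1 − x×(3.38 − 2.21) = K_2, so x = (K_1 − K_2)/(3.38 − 2.21) = 0.61972/1.17 = 0.53 km.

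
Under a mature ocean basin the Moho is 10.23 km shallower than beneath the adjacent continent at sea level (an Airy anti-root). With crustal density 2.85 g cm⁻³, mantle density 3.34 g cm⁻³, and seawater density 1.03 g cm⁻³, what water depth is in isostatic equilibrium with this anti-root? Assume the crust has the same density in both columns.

Replacing a thickness d of crust by seawater at the top must be balanced by replacing crust with mantle at the base: d (ρ_c − ρ_w) = a (ρ_m − ρ_c).
d = a (ρ_m − ρ_c)/(ρ_c − ρ_w) = 10.23 km × 0.49/1.82 = 2.75 km.

2.75 km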